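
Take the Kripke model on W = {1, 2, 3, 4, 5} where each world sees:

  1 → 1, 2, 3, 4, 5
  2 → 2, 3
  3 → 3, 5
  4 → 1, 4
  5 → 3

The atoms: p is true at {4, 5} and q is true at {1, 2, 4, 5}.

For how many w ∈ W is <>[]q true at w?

1: successors {1, 2, 3, 4, 5}; []q there: 1:F, 2:F, 3:F, 4:T, 5:F. ✓
2: successors {2, 3}; []q there: 2:F, 3:F. ✗
3: successors {3, 5}; []q there: 3:F, 5:F. ✗
4: successors {1, 4}; []q there: 1:F, 4:T. ✓
5: successors {3}; []q there: 3:F. ✗
Satisfying worlds: {1, 4}.

2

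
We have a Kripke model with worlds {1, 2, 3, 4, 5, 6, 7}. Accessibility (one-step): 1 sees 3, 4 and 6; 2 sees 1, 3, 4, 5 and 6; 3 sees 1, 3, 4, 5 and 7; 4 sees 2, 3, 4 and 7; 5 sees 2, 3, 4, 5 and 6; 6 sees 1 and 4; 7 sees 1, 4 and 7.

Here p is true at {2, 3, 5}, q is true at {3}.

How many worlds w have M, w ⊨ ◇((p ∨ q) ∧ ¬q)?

4

1: successors {3, 4, 6}; (p ∨ q) ∧ ¬q there: 3:F, 4:F, 6:F. ✗
2: successors {1, 3, 4, 5, 6}; (p ∨ q) ∧ ¬q there: 1:F, 3:F, 4:F, 5:T, 6:F. ✓
3: successors {1, 3, 4, 5, 7}; (p ∨ q) ∧ ¬q there: 1:F, 3:F, 4:F, 5:T, 7:F. ✓
4: successors {2, 3, 4, 7}; (p ∨ q) ∧ ¬q there: 2:T, 3:F, 4:F, 7:F. ✓
5: successors {2, 3, 4, 5, 6}; (p ∨ q) ∧ ¬q there: 2:T, 3:F, 4:F, 5:T, 6:F. ✓
6: successors {1, 4}; (p ∨ q) ∧ ¬q there: 1:F, 4:F. ✗
7: successors {1, 4, 7}; (p ∨ q) ∧ ¬q there: 1:F, 4:F, 7:F. ✗
Satisfying worlds: {2, 3, 4, 5}.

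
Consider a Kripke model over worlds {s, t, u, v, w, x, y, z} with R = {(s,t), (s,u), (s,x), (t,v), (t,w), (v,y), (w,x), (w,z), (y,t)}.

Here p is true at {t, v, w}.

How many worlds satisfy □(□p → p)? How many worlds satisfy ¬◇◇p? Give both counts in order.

For □(□p → p):
s: successors {t, u, x}; □p → p there: t:T, u:F, x:F. ✗
t: successors {v, w}; □p → p there: v:T, w:T. ✓
u: no successors, so □(□p → p) holds vacuously. ✓
v: successors {y}; □p → p there: y:F. ✗
w: successors {x, z}; □p → p there: x:F, z:F. ✗
x: no successors, so □(□p → p) holds vacuously. ✓
y: successors {t}; □p → p there: t:T. ✓
z: no successors, so □(□p → p) holds vacuously. ✓
— 5 worlds.
For ¬◇◇p:
s: ◇◇p is T. ✗
t: ◇◇p is F. ✓
u: ◇◇p is F. ✓
v: ◇◇p is T. ✗
w: ◇◇p is F. ✓
x: ◇◇p is F. ✓
y: ◇◇p is T. ✗
z: ◇◇p is F. ✓
— 5 worlds.

5 and 5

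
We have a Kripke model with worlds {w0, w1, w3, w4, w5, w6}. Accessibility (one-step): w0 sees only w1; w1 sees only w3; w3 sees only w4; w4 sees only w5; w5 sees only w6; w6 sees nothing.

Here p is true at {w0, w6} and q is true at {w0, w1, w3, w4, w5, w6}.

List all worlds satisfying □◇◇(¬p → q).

w0: successors {w1}; ◇◇(¬p → q) there: w1:T. ✓
w1: successors {w3}; ◇◇(¬p → q) there: w3:T. ✓
w3: successors {w4}; ◇◇(¬p → q) there: w4:T. ✓
w4: successors {w5}; ◇◇(¬p → q) there: w5:F. ✗
w5: successors {w6}; ◇◇(¬p → q) there: w6:F. ✗
w6: no successors, so □◇◇(¬p → q) holds vacuously. ✓

{w0, w1, w3, w6}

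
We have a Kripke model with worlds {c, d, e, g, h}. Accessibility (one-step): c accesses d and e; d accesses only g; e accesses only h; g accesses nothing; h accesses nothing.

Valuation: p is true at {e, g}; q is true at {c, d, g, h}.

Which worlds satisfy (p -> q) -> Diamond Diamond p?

c: p -> q is T, Diamond Diamond p is T. ✓
d: p -> q is T, Diamond Diamond p is F. ✗
e: p -> q is F, Diamond Diamond p is F. ✓
g: p -> q is T, Diamond Diamond p is F. ✗
h: p -> q is T, Diamond Diamond p is F. ✗

{c, e}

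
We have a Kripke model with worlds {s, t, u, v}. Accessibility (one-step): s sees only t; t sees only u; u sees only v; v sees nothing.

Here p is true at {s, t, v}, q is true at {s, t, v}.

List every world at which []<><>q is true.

{s, v}

s: successors {t}; <><>q there: t:T. ✓
t: successors {u}; <><>q there: u:F. ✗
u: successors {v}; <><>q there: v:F. ✗
v: no successors, so []<><>q holds vacuously. ✓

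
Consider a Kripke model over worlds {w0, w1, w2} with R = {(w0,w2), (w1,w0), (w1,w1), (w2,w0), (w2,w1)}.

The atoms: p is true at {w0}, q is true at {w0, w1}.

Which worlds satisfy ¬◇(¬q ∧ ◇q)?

{w1, w2}

w0: ◇(¬q ∧ ◇q) is T. ✗
w1: ◇(¬q ∧ ◇q) is F. ✓
w2: ◇(¬q ∧ ◇q) is F. ✓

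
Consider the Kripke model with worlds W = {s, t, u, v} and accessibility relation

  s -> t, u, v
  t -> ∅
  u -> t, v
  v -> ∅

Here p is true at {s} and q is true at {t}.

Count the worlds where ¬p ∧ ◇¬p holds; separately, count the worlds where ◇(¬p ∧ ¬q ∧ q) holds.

For ¬p ∧ ◇¬p:
s: ¬p is F, ◇¬p is T. ✗
t: ¬p is T, ◇¬p is F. ✗
u: ¬p is T, ◇¬p is T. ✓
v: ¬p is T, ◇¬p is F. ✗
— 1 world.
For ◇(¬p ∧ ¬q ∧ q):
s: successors {t, u, v}; ¬p ∧ ¬q ∧ q there: t:F, u:F, v:F. ✗
t: no successors, so ◇(¬p ∧ ¬q ∧ q) fails. ✗
u: successors {t, v}; ¬p ∧ ¬q ∧ q there: t:F, v:F. ✗
v: no successors, so ◇(¬p ∧ ¬q ∧ q) fails. ✗
— 0 worlds.

1 and 0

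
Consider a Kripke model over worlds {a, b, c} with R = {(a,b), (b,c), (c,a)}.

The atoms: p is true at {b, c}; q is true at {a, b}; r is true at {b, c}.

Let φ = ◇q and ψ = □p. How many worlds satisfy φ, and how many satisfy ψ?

For ◇q:
a: successors {b}; q there: b:T. ✓
b: successors {c}; q there: c:F. ✗
c: successors {a}; q there: a:T. ✓
— 2 worlds.
For □p:
a: successors {b}; p there: b:T. ✓
b: successors {c}; p there: c:T. ✓
c: successors {a}; p there: a:F. ✗
— 2 worlds.

2 and 2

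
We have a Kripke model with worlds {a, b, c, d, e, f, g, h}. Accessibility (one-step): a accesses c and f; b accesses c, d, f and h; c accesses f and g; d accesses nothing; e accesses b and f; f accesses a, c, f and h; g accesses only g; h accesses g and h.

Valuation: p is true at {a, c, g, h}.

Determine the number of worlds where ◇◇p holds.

a: successors {c, f}; ◇p there: c:T, f:T. ✓
b: successors {c, d, f, h}; ◇p there: c:T, d:F, f:T, h:T. ✓
c: successors {f, g}; ◇p there: f:T, g:T. ✓
d: no successors, so ◇◇p fails. ✗
e: successors {b, f}; ◇p there: b:T, f:T. ✓
f: successors {a, c, f, h}; ◇p there: a:T, c:T, f:T, h:T. ✓
g: successors {g}; ◇p there: g:T. ✓
h: successors {g, h}; ◇p there: g:T, h:T. ✓
Satisfying worlds: {a, b, c, e, f, g, h}.

7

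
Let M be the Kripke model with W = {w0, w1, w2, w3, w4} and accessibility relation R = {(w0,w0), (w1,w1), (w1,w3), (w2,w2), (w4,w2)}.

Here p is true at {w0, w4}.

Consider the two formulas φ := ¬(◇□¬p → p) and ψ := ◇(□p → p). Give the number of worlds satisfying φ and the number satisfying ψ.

For ¬(◇□¬p → p):
w0: ◇□¬p → p is T. ✗
w1: ◇□¬p → p is F. ✓
w2: ◇□¬p → p is F. ✓
w3: ◇□¬p → p is T. ✗
w4: ◇□¬p → p is T. ✗
— 2 worlds.
For ◇(□p → p):
w0: successors {w0}; □p → p there: w0:T. ✓
w1: successors {w1, w3}; □p → p there: w1:T, w3:F. ✓
w2: successors {w2}; □p → p there: w2:T. ✓
w3: no successors, so ◇(□p → p) fails. ✗
w4: successors {w2}; □p → p there: w2:T. ✓
— 4 worlds.

2 and 4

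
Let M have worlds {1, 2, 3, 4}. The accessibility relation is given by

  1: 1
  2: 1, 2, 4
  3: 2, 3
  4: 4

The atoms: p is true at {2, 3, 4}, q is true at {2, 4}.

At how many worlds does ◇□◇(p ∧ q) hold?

1: successors {1}; □◇(p ∧ q) there: 1:F. ✗
2: successors {1, 2, 4}; □◇(p ∧ q) there: 1:F, 2:F, 4:T. ✓
3: successors {2, 3}; □◇(p ∧ q) there: 2:F, 3:T. ✓
4: successors {4}; □◇(p ∧ q) there: 4:T. ✓
Satisfying worlds: {2, 3, 4}.

3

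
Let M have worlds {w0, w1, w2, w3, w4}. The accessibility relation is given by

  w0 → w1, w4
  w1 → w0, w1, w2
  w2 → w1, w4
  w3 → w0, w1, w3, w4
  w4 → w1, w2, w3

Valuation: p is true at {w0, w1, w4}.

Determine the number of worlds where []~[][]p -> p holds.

w0: []~[][]p is T, p is T. ✓
w1: []~[][]p is T, p is T. ✓
w2: []~[][]p is T, p is F. ✗
w3: []~[][]p is T, p is F. ✗
w4: []~[][]p is T, p is T. ✓
Satisfying worlds: {w0, w1, w4}.

3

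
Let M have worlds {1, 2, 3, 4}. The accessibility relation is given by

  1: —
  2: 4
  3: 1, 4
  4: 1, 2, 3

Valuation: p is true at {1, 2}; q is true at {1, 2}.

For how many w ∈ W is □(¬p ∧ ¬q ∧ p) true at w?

1

1: no successors, so □(¬p ∧ ¬q ∧ p) holds vacuously. ✓
2: successors {4}; ¬p ∧ ¬q ∧ p there: 4:F. ✗
3: successors {1, 4}; ¬p ∧ ¬q ∧ p there: 1:F, 4:F. ✗
4: successors {1, 2, 3}; ¬p ∧ ¬q ∧ p there: 1:F, 2:F, 3:F. ✗
Satisfying worlds: {1}.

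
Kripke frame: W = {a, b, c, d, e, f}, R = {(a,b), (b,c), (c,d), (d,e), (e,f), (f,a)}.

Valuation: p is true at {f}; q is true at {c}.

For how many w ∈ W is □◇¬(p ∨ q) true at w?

a: successors {b}; ◇¬(p ∨ q) there: b:F. ✗
b: successors {c}; ◇¬(p ∨ q) there: c:T. ✓
c: successors {d}; ◇¬(p ∨ q) there: d:T. ✓
d: successors {e}; ◇¬(p ∨ q) there: e:F. ✗
e: successors {f}; ◇¬(p ∨ q) there: f:T. ✓
f: successors {a}; ◇¬(p ∨ q) there: a:T. ✓
Satisfying worlds: {b, c, e, f}.

4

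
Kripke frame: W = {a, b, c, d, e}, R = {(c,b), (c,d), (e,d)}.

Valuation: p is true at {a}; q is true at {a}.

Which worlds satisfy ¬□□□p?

a: □□□p is T. ✗
b: □□□p is T. ✗
c: □□□p is T. ✗
d: □□□p is T. ✗
e: □□□p is T. ✗

∅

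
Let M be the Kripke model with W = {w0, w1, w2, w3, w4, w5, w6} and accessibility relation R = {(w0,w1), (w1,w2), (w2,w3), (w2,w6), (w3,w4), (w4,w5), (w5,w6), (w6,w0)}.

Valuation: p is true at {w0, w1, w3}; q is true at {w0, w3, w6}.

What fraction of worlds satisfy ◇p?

3/7

w0: successors {w1}; p there: w1:T. ✓
w1: successors {w2}; p there: w2:F. ✗
w2: successors {w3, w6}; p there: w3:T, w6:F. ✓
w3: successors {w4}; p there: w4:F. ✗
w4: successors {w5}; p there: w5:F. ✗
w5: successors {w6}; p there: w6:F. ✗
w6: successors {w0}; p there: w0:T. ✓
That's 3 of 7 worlds, so 3/7.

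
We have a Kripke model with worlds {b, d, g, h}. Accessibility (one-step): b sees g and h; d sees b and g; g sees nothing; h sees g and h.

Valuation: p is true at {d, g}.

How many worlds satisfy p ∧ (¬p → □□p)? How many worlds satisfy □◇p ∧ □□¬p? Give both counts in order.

2 and 1

For p ∧ (¬p → □□p):
b: p is F, ¬p → □□p is F. ✗
d: p is T, ¬p → □□p is T. ✓
g: p is T, ¬p → □□p is T. ✓
h: p is F, ¬p → □□p is F. ✗
— 2 worlds.
For □◇p ∧ □□¬p:
b: □◇p is F, □□¬p is F. ✗
d: □◇p is F, □□¬p is F. ✗
g: □◇p is T, □□¬p is T. ✓
h: □◇p is F, □□¬p is F. ✗
— 1 world.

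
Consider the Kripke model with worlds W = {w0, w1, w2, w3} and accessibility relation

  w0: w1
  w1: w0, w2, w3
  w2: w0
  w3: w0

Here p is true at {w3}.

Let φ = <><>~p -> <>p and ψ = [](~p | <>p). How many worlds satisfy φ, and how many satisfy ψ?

1 and 3

For <><>~p -> <>p:
w0: <><>~p is T, <>p is F. ✗
w1: <><>~p is T, <>p is T. ✓
w2: <><>~p is T, <>p is F. ✗
w3: <><>~p is T, <>p is F. ✗
— 1 world.
For [](~p | <>p):
w0: successors {w1}; ~p | <>p there: w1:T. ✓
w1: successors {w0, w2, w3}; ~p | <>p there: w0:T, w2:T, w3:F. ✗
w2: successors {w0}; ~p | <>p there: w0:T. ✓
w3: successors {w0}; ~p | <>p there: w0:T. ✓
— 3 worlds.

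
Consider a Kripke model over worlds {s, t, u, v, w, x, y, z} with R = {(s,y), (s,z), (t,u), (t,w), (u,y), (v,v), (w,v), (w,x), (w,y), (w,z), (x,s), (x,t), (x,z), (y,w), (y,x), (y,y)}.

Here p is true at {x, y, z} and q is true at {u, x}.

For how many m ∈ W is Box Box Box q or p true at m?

s: Box Box Box q is F, p is F. ✗
t: Box Box Box q is F, p is F. ✗
u: Box Box Box q is F, p is F. ✗
v: Box Box Box q is F, p is F. ✗
w: Box Box Box q is F, p is F. ✗
x: Box Box Box q is F, p is T. ✓
y: Box Box Box q is F, p is T. ✓
z: Box Box Box q is T, p is T. ✓
Satisfying worlds: {x, y, z}.

3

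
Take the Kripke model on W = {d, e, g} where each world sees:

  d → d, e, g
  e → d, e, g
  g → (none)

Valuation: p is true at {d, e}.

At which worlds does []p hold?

d: successors {d, e, g}; p there: d:T, e:T, g:F. ✗
e: successors {d, e, g}; p there: d:T, e:T, g:F. ✗
g: no successors, so []p holds vacuously. ✓

{g}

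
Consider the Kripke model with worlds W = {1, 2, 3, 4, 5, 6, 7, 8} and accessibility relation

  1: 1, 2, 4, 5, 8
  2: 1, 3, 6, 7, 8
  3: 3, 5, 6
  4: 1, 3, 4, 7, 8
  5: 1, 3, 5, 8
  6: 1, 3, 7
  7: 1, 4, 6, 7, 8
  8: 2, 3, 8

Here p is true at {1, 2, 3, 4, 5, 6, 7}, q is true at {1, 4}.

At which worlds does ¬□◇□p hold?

{1, 2, 4, 5, 6, 7}

1: □◇□p is F. ✓
2: □◇□p is F. ✓
3: □◇□p is T. ✗
4: □◇□p is F. ✓
5: □◇□p is F. ✓
6: □◇□p is F. ✓
7: □◇□p is F. ✓
8: □◇□p is T. ✗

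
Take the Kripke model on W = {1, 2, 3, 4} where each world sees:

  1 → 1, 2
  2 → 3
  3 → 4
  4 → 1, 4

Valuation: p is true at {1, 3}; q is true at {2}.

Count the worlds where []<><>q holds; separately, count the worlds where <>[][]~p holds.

For []<><>q:
1: successors {1, 2}; <><>q there: 1:T, 2:F. ✗
2: successors {3}; <><>q there: 3:F. ✗
3: successors {4}; <><>q there: 4:T. ✓
4: successors {1, 4}; <><>q there: 1:T, 4:T. ✓
— 2 worlds.
For <>[][]~p:
1: successors {1, 2}; [][]~p there: 1:F, 2:T. ✓
2: successors {3}; [][]~p there: 3:F. ✗
3: successors {4}; [][]~p there: 4:F. ✗
4: successors {1, 4}; [][]~p there: 1:F, 4:F. ✗
— 1 world.

2 and 1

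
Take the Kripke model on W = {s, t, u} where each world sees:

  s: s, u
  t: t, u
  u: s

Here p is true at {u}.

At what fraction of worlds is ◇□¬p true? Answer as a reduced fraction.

2/3

s: successors {s, u}; □¬p there: s:F, u:T. ✓
t: successors {t, u}; □¬p there: t:F, u:T. ✓
u: successors {s}; □¬p there: s:F. ✗
That's 2 of 3 worlds, so 2/3.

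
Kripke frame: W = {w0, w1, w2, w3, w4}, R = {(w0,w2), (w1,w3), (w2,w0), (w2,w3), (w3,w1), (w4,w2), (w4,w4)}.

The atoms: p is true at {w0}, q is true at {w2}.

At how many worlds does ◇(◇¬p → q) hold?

2

w0: successors {w2}; ◇¬p → q there: w2:T. ✓
w1: successors {w3}; ◇¬p → q there: w3:F. ✗
w2: successors {w0, w3}; ◇¬p → q there: w0:F, w3:F. ✗
w3: successors {w1}; ◇¬p → q there: w1:F. ✗
w4: successors {w2, w4}; ◇¬p → q there: w2:T, w4:F. ✓
Satisfying worlds: {w0, w4}.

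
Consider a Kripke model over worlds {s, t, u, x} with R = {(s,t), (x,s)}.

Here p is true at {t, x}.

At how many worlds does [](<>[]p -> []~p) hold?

s: successors {t}; <>[]p -> []~p there: t:T. ✓
t: no successors, so [](<>[]p -> []~p) holds vacuously. ✓
u: no successors, so [](<>[]p -> []~p) holds vacuously. ✓
x: successors {s}; <>[]p -> []~p there: s:F. ✗
Satisfying worlds: {s, t, u}.

3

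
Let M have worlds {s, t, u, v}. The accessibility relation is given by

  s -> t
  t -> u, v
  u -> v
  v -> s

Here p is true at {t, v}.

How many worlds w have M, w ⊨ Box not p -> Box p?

3

s: Box not p is F, Box p is T. ✓
t: Box not p is F, Box p is F. ✓
u: Box not p is F, Box p is T. ✓
v: Box not p is T, Box p is F. ✗
Satisfying worlds: {s, t, u}.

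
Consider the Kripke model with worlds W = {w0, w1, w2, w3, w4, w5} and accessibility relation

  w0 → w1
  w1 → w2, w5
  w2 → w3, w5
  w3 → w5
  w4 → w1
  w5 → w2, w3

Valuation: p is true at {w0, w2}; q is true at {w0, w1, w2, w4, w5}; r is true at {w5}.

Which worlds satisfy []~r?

{w0, w4, w5}

w0: successors {w1}; ~r there: w1:T. ✓
w1: successors {w2, w5}; ~r there: w2:T, w5:F. ✗
w2: successors {w3, w5}; ~r there: w3:T, w5:F. ✗
w3: successors {w5}; ~r there: w5:F. ✗
w4: successors {w1}; ~r there: w1:T. ✓
w5: successors {w2, w3}; ~r there: w2:T, w3:T. ✓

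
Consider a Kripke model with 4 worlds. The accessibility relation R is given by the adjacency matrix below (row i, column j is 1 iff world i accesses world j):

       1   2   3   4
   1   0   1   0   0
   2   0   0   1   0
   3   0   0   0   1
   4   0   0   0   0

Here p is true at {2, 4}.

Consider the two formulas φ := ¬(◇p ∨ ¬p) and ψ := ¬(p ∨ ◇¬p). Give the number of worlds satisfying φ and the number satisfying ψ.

2 and 2

For ¬(◇p ∨ ¬p):
1: ◇p ∨ ¬p is T. ✗
2: ◇p ∨ ¬p is F. ✓
3: ◇p ∨ ¬p is T. ✗
4: ◇p ∨ ¬p is F. ✓
— 2 worlds.
For ¬(p ∨ ◇¬p):
1: p ∨ ◇¬p is F. ✓
2: p ∨ ◇¬p is T. ✗
3: p ∨ ◇¬p is F. ✓
4: p ∨ ◇¬p is T. ✗
— 2 worlds.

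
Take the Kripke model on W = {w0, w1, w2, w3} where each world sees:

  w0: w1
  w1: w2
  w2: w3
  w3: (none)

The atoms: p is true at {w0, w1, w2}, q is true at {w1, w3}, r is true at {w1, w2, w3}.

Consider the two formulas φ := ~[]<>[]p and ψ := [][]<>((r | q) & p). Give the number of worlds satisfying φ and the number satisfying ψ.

For ~[]<>[]p:
w0: []<>[]p is F. ✓
w1: []<>[]p is T. ✗
w2: []<>[]p is F. ✓
w3: []<>[]p is T. ✗
— 2 worlds.
For [][]<>((r | q) & p):
w0: successors {w1}; []<>((r | q) & p) there: w1:F. ✗
w1: successors {w2}; []<>((r | q) & p) there: w2:F. ✗
w2: successors {w3}; []<>((r | q) & p) there: w3:T. ✓
w3: no successors, so [][]<>((r | q) & p) holds vacuously. ✓
— 2 worlds.

2 and 2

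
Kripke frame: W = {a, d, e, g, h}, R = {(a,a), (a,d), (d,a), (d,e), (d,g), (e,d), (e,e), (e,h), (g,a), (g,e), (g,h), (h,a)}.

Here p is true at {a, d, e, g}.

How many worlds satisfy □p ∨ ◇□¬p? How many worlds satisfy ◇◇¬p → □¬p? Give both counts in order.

For □p ∨ ◇□¬p:
a: □p is T, ◇□¬p is F. ✓
d: □p is T, ◇□¬p is F. ✓
e: □p is F, ◇□¬p is F. ✗
g: □p is F, ◇□¬p is F. ✗
h: □p is T, ◇□¬p is F. ✓
— 3 worlds.
For ◇◇¬p → □¬p:
a: ◇◇¬p is F, □¬p is F. ✓
d: ◇◇¬p is T, □¬p is F. ✗
e: ◇◇¬p is T, □¬p is F. ✗
g: ◇◇¬p is T, □¬p is F. ✗
h: ◇◇¬p is F, □¬p is F. ✓
— 2 worlds.

3 and 2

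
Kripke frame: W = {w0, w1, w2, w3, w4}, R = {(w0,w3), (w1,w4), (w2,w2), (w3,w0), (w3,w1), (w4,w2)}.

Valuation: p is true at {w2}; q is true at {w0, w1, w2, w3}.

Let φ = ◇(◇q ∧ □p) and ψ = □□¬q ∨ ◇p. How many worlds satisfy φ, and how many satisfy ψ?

For ◇(◇q ∧ □p):
w0: successors {w3}; ◇q ∧ □p there: w3:F. ✗
w1: successors {w4}; ◇q ∧ □p there: w4:T. ✓
w2: successors {w2}; ◇q ∧ □p there: w2:T. ✓
w3: successors {w0, w1}; ◇q ∧ □p there: w0:F, w1:F. ✗
w4: successors {w2}; ◇q ∧ □p there: w2:T. ✓
— 3 worlds.
For □□¬q ∨ ◇p:
w0: □□¬q is F, ◇p is F. ✗
w1: □□¬q is F, ◇p is F. ✗
w2: □□¬q is F, ◇p is T. ✓
w3: □□¬q is F, ◇p is F. ✗
w4: □□¬q is F, ◇p is T. ✓
— 2 worlds.

3 and 2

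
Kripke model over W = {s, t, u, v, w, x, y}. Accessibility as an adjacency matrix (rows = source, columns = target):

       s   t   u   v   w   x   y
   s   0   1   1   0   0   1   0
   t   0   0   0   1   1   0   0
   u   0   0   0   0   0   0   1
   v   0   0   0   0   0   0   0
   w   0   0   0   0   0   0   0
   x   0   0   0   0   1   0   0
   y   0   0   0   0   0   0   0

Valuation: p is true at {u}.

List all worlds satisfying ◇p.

{s}

s: successors {t, u, x}; p there: t:F, u:T, x:F. ✓
t: successors {v, w}; p there: v:F, w:F. ✗
u: successors {y}; p there: y:F. ✗
v: no successors, so ◇p fails. ✗
w: no successors, so ◇p fails. ✗
x: successors {w}; p there: w:F. ✗
y: no successors, so ◇p fails. ✗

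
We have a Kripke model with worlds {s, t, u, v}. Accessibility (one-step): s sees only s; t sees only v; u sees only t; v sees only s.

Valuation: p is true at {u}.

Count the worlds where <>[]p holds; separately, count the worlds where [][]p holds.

For <>[]p:
s: successors {s}; []p there: s:F. ✗
t: successors {v}; []p there: v:F. ✗
u: successors {t}; []p there: t:F. ✗
v: successors {s}; []p there: s:F. ✗
— 0 worlds.
For [][]p:
s: successors {s}; []p there: s:F. ✗
t: successors {v}; []p there: v:F. ✗
u: successors {t}; []p there: t:F. ✗
v: successors {s}; []p there: s:F. ✗
— 0 worlds.

0 and 0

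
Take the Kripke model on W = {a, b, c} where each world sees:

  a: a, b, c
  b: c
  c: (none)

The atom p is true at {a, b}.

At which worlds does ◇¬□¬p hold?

a: successors {a, b, c}; ¬□¬p there: a:T, b:F, c:F. ✓
b: successors {c}; ¬□¬p there: c:F. ✗
c: no successors, so ◇¬□¬p fails. ✗

{a}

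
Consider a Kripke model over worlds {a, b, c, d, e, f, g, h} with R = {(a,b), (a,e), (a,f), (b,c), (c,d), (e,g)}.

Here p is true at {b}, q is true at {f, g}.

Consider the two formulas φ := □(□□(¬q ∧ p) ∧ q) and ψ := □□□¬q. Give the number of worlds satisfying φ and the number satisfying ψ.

5 and 8

For □(□□(¬q ∧ p) ∧ q):
a: successors {b, e, f}; □□(¬q ∧ p) ∧ q there: b:F, e:F, f:T. ✗
b: successors {c}; □□(¬q ∧ p) ∧ q there: c:F. ✗
c: successors {d}; □□(¬q ∧ p) ∧ q there: d:F. ✗
d: no successors, so □(□□(¬q ∧ p) ∧ q) holds vacuously. ✓
e: successors {g}; □□(¬q ∧ p) ∧ q there: g:T. ✓
f: no successors, so □(□□(¬q ∧ p) ∧ q) holds vacuously. ✓
g: no successors, so □(□□(¬q ∧ p) ∧ q) holds vacuously. ✓
h: no successors, so □(□□(¬q ∧ p) ∧ q) holds vacuously. ✓
— 5 worlds.
For □□□¬q:
a: successors {b, e, f}; □□¬q there: b:T, e:T, f:T. ✓
b: successors {c}; □□¬q there: c:T. ✓
c: successors {d}; □□¬q there: d:T. ✓
d: no successors, so □□□¬q holds vacuously. ✓
e: successors {g}; □□¬q there: g:T. ✓
f: no successors, so □□□¬q holds vacuously. ✓
g: no successors, so □□□¬q holds vacuously. ✓
h: no successors, so □□□¬q holds vacuously. ✓
— 8 worlds.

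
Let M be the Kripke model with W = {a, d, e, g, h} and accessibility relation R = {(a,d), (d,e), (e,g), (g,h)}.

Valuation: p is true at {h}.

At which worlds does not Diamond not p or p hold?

a: not Diamond not p is F, p is F. ✗
d: not Diamond not p is F, p is F. ✗
e: not Diamond not p is F, p is F. ✗
g: not Diamond not p is T, p is F. ✓
h: not Diamond not p is T, p is T. ✓

{g, h}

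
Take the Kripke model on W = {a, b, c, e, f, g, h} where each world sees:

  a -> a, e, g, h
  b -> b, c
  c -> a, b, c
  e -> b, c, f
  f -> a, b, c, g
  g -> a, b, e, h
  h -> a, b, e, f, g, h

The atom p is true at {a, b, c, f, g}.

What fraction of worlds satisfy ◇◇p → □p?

4/7

a: ◇◇p is T, □p is F. ✗
b: ◇◇p is T, □p is T. ✓
c: ◇◇p is T, □p is T. ✓
e: ◇◇p is T, □p is T. ✓
f: ◇◇p is T, □p is T. ✓
g: ◇◇p is T, □p is F. ✗
h: ◇◇p is T, □p is F. ✗
That's 4 of 7 worlds, so 4/7.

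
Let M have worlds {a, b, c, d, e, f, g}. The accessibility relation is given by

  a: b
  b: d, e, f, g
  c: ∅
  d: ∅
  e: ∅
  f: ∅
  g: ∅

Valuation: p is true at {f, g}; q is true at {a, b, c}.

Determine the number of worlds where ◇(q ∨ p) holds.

a: successors {b}; q ∨ p there: b:T. ✓
b: successors {d, e, f, g}; q ∨ p there: d:F, e:F, f:T, g:T. ✓
c: no successors, so ◇(q ∨ p) fails. ✗
d: no successors, so ◇(q ∨ p) fails. ✗
e: no successors, so ◇(q ∨ p) fails. ✗
f: no successors, so ◇(q ∨ p) fails. ✗
g: no successors, so ◇(q ∨ p) fails. ✗
Satisfying worlds: {a, b}.

2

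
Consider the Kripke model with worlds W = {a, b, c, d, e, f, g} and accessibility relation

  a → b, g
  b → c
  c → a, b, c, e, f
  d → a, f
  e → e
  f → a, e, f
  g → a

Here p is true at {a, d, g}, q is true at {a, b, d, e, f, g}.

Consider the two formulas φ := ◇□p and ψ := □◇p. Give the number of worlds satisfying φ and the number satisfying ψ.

1 and 3

For ◇□p:
a: successors {b, g}; □p there: b:F, g:T. ✓
b: successors {c}; □p there: c:F. ✗
c: successors {a, b, c, e, f}; □p there: a:F, b:F, c:F, e:F, f:F. ✗
d: successors {a, f}; □p there: a:F, f:F. ✗
e: successors {e}; □p there: e:F. ✗
f: successors {a, e, f}; □p there: a:F, e:F, f:F. ✗
g: successors {a}; □p there: a:F. ✗
— 1 world.
For □◇p:
a: successors {b, g}; ◇p there: b:F, g:T. ✗
b: successors {c}; ◇p there: c:T. ✓
c: successors {a, b, c, e, f}; ◇p there: a:T, b:F, c:T, e:F, f:T. ✗
d: successors {a, f}; ◇p there: a:T, f:T. ✓
e: successors {e}; ◇p there: e:F. ✗
f: successors {a, e, f}; ◇p there: a:T, e:F, f:T. ✗
g: successors {a}; ◇p there: a:T. ✓
— 3 worlds.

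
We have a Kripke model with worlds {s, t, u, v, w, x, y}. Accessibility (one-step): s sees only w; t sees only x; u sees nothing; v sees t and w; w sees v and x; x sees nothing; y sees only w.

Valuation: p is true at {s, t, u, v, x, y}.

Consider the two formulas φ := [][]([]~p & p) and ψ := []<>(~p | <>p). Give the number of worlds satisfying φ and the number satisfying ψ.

3 and 4

For [][]([]~p & p):
s: successors {w}; []([]~p & p) there: w:F. ✗
t: successors {x}; []([]~p & p) there: x:T. ✓
u: no successors, so [][]([]~p & p) holds vacuously. ✓
v: successors {t, w}; []([]~p & p) there: t:T, w:F. ✗
w: successors {v, x}; []([]~p & p) there: v:F, x:T. ✗
x: no successors, so [][]([]~p & p) holds vacuously. ✓
y: successors {w}; []([]~p & p) there: w:F. ✗
— 3 worlds.
For []<>(~p | <>p):
s: successors {w}; <>(~p | <>p) there: w:T. ✓
t: successors {x}; <>(~p | <>p) there: x:F. ✗
u: no successors, so []<>(~p | <>p) holds vacuously. ✓
v: successors {t, w}; <>(~p | <>p) there: t:F, w:T. ✗
w: successors {v, x}; <>(~p | <>p) there: v:T, x:F. ✗
x: no successors, so []<>(~p | <>p) holds vacuously. ✓
y: successors {w}; <>(~p | <>p) there: w:T. ✓
— 4 worlds.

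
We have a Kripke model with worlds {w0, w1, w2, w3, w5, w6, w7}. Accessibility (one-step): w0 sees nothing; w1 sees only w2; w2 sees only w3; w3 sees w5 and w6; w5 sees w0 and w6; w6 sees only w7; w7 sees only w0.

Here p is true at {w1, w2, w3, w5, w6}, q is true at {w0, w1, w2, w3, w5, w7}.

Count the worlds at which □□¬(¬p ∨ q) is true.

2

w0: no successors, so □□¬(¬p ∨ q) holds vacuously. ✓
w1: successors {w2}; □¬(¬p ∨ q) there: w2:F. ✗
w2: successors {w3}; □¬(¬p ∨ q) there: w3:F. ✗
w3: successors {w5, w6}; □¬(¬p ∨ q) there: w5:F, w6:F. ✗
w5: successors {w0, w6}; □¬(¬p ∨ q) there: w0:T, w6:F. ✗
w6: successors {w7}; □¬(¬p ∨ q) there: w7:F. ✗
w7: successors {w0}; □¬(¬p ∨ q) there: w0:T. ✓
Satisfying worlds: {w0, w7}.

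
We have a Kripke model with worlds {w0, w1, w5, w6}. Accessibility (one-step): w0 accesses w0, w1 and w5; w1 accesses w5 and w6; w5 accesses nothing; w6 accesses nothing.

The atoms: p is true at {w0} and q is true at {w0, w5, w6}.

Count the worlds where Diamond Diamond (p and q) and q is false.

3

w0: Diamond Diamond (p and q) is T, q is T. ✓
w1: Diamond Diamond (p and q) is F, q is F. ✗
w5: Diamond Diamond (p and q) is F, q is T. ✗
w6: Diamond Diamond (p and q) is F, q is T. ✗
Satisfying worlds: {w0}.
So Diamond Diamond (p and q) and q fails at the other 3 worlds.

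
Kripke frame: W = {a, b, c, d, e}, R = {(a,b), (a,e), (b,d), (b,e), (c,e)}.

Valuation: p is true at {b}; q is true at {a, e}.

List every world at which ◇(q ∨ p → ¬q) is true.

{a, b}

a: successors {b, e}; q ∨ p → ¬q there: b:T, e:F. ✓
b: successors {d, e}; q ∨ p → ¬q there: d:T, e:F. ✓
c: successors {e}; q ∨ p → ¬q there: e:F. ✗
d: no successors, so ◇(q ∨ p → ¬q) fails. ✗
e: no successors, so ◇(q ∨ p → ¬q) fails. ✗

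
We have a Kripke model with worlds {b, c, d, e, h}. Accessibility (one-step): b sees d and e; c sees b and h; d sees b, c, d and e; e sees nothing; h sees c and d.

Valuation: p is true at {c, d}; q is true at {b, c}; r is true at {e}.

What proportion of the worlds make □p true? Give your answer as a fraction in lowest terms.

b: successors {d, e}; p there: d:T, e:F. ✗
c: successors {b, h}; p there: b:F, h:F. ✗
d: successors {b, c, d, e}; p there: b:F, c:T, d:T, e:F. ✗
e: no successors, so □p holds vacuously. ✓
h: successors {c, d}; p there: c:T, d:T. ✓
That's 2 of 5 worlds, so 2/5.

2/5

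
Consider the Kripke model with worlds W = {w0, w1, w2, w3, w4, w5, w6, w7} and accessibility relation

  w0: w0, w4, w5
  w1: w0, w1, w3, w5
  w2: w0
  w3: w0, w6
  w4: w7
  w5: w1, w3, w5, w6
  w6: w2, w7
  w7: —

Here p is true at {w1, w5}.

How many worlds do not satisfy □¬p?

w0: successors {w0, w4, w5}; ¬p there: w0:T, w4:T, w5:F. ✗
w1: successors {w0, w1, w3, w5}; ¬p there: w0:T, w1:F, w3:T, w5:F. ✗
w2: successors {w0}; ¬p there: w0:T. ✓
w3: successors {w0, w6}; ¬p there: w0:T, w6:T. ✓
w4: successors {w7}; ¬p there: w7:T. ✓
w5: successors {w1, w3, w5, w6}; ¬p there: w1:F, w3:T, w5:F, w6:T. ✗
w6: successors {w2, w7}; ¬p there: w2:T, w7:T. ✓
w7: no successors, so □¬p holds vacuously. ✓
Satisfying worlds: {w2, w3, w4, w6, w7}.
So □¬p fails at the other 3 worlds.

3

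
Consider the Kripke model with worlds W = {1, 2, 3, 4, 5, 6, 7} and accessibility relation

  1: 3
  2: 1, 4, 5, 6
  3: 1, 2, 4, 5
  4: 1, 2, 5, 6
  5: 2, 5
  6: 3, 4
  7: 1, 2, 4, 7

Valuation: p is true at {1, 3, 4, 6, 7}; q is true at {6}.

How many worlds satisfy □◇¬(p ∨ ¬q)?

0

1: successors {3}; ◇¬(p ∨ ¬q) there: 3:F. ✗
2: successors {1, 4, 5, 6}; ◇¬(p ∨ ¬q) there: 1:F, 4:F, 5:F, 6:F. ✗
3: successors {1, 2, 4, 5}; ◇¬(p ∨ ¬q) there: 1:F, 2:F, 4:F, 5:F. ✗
4: successors {1, 2, 5, 6}; ◇¬(p ∨ ¬q) there: 1:F, 2:F, 5:F, 6:F. ✗
5: successors {2, 5}; ◇¬(p ∨ ¬q) there: 2:F, 5:F. ✗
6: successors {3, 4}; ◇¬(p ∨ ¬q) there: 3:F, 4:F. ✗
7: successors {1, 2, 4, 7}; ◇¬(p ∨ ¬q) there: 1:F, 2:F, 4:F, 7:F. ✗
Satisfying worlds: ∅.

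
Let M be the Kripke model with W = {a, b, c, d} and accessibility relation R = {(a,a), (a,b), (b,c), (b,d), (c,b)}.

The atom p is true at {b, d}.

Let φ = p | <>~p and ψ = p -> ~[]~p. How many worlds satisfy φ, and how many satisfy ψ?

For p | <>~p:
a: p is F, <>~p is T. ✓
b: p is T, <>~p is T. ✓
c: p is F, <>~p is F. ✗
d: p is T, <>~p is F. ✓
— 3 worlds.
For p -> ~[]~p:
a: p is F, ~[]~p is T. ✓
b: p is T, ~[]~p is T. ✓
c: p is F, ~[]~p is T. ✓
d: p is T, ~[]~p is F. ✗
— 3 worlds.

3 and 3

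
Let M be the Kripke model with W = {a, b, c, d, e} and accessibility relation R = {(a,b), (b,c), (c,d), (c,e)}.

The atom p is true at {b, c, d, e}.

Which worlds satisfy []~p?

a: successors {b}; ~p there: b:F. ✗
b: successors {c}; ~p there: c:F. ✗
c: successors {d, e}; ~p there: d:F, e:F. ✗
d: no successors, so []~p holds vacuously. ✓
e: no successors, so []~p holds vacuously. ✓

{d, e}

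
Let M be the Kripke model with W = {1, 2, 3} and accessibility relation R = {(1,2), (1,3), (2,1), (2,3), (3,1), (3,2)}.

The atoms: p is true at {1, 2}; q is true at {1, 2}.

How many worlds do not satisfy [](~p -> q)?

2

1: successors {2, 3}; ~p -> q there: 2:T, 3:F. ✗
2: successors {1, 3}; ~p -> q there: 1:T, 3:F. ✗
3: successors {1, 2}; ~p -> q there: 1:T, 2:T. ✓
Satisfying worlds: {3}.
So [](~p -> q) fails at the other 2 worlds.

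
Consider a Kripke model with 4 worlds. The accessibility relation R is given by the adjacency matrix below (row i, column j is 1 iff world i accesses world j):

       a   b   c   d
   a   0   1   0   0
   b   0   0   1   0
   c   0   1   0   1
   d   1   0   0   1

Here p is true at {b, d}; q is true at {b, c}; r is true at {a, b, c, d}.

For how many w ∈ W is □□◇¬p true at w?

a: successors {b}; □◇¬p there: b:F. ✗
b: successors {c}; □◇¬p there: c:T. ✓
c: successors {b, d}; □◇¬p there: b:F, d:F. ✗
d: successors {a, d}; □◇¬p there: a:T, d:F. ✗
Satisfying worlds: {b}.

1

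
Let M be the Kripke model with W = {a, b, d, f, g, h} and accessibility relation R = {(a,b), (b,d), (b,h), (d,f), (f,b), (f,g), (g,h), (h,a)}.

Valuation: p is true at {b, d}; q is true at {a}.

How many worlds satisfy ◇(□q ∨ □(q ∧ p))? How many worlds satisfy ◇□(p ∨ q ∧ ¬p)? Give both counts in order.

For ◇(□q ∨ □(q ∧ p)):
a: successors {b}; □q ∨ □(q ∧ p) there: b:F. ✗
b: successors {d, h}; □q ∨ □(q ∧ p) there: d:F, h:T. ✓
d: successors {f}; □q ∨ □(q ∧ p) there: f:F. ✗
f: successors {b, g}; □q ∨ □(q ∧ p) there: b:F, g:F. ✗
g: successors {h}; □q ∨ □(q ∧ p) there: h:T. ✓
h: successors {a}; □q ∨ □(q ∧ p) there: a:F. ✗
— 2 worlds.
For ◇□(p ∨ q ∧ ¬p):
a: successors {b}; □(p ∨ q ∧ ¬p) there: b:F. ✗
b: successors {d, h}; □(p ∨ q ∧ ¬p) there: d:F, h:T. ✓
d: successors {f}; □(p ∨ q ∧ ¬p) there: f:F. ✗
f: successors {b, g}; □(p ∨ q ∧ ¬p) there: b:F, g:F. ✗
g: successors {h}; □(p ∨ q ∧ ¬p) there: h:T. ✓
h: successors {a}; □(p ∨ q ∧ ¬p) there: a:T. ✓
— 3 worlds.

2 and 3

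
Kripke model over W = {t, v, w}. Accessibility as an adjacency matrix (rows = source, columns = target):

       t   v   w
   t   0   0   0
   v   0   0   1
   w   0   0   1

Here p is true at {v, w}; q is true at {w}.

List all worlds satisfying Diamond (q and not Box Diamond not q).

{v, w}

t: no successors, so Diamond (q and not Box Diamond not q) fails. ✗
v: successors {w}; q and not Box Diamond not q there: w:T. ✓
w: successors {w}; q and not Box Diamond not q there: w:T. ✓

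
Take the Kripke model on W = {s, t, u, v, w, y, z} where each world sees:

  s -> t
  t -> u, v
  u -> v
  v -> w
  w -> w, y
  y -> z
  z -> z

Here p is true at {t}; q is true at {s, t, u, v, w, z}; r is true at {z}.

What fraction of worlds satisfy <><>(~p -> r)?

3/7

s: successors {t}; <>(~p -> r) there: t:F. ✗
t: successors {u, v}; <>(~p -> r) there: u:F, v:F. ✗
u: successors {v}; <>(~p -> r) there: v:F. ✗
v: successors {w}; <>(~p -> r) there: w:F. ✗
w: successors {w, y}; <>(~p -> r) there: w:F, y:T. ✓
y: successors {z}; <>(~p -> r) there: z:T. ✓
z: successors {z}; <>(~p -> r) there: z:T. ✓
That's 3 of 7 worlds, so 3/7.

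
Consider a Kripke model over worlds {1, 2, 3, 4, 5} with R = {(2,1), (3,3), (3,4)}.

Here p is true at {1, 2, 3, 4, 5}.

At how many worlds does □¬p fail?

1: no successors, so □¬p holds vacuously. ✓
2: successors {1}; ¬p there: 1:F. ✗
3: successors {3, 4}; ¬p there: 3:F, 4:F. ✗
4: no successors, so □¬p holds vacuously. ✓
5: no successors, so □¬p holds vacuously. ✓
Satisfying worlds: {1, 4, 5}.
So □¬p fails at the other 2 worlds.

2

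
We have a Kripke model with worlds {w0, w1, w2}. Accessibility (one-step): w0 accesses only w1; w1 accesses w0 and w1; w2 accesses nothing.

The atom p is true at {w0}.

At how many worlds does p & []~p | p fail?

w0: p & []~p is T, p is T. ✓
w1: p & []~p is F, p is F. ✗
w2: p & []~p is F, p is F. ✗
Satisfying worlds: {w0}.
So p & []~p | p fails at the other 2 worlds.

2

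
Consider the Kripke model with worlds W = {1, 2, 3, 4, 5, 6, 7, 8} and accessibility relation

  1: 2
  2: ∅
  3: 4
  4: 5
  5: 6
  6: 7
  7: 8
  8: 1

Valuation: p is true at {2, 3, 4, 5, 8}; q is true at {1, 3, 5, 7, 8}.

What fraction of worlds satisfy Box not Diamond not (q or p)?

7/8

1: successors {2}; not Diamond not (q or p) there: 2:T. ✓
2: no successors, so Box not Diamond not (q or p) holds vacuously. ✓
3: successors {4}; not Diamond not (q or p) there: 4:T. ✓
4: successors {5}; not Diamond not (q or p) there: 5:F. ✗
5: successors {6}; not Diamond not (q or p) there: 6:T. ✓
6: successors {7}; not Diamond not (q or p) there: 7:T. ✓
7: successors {8}; not Diamond not (q or p) there: 8:T. ✓
8: successors {1}; not Diamond not (q or p) there: 1:T. ✓
That's 7 of 8 worlds, so 7/8.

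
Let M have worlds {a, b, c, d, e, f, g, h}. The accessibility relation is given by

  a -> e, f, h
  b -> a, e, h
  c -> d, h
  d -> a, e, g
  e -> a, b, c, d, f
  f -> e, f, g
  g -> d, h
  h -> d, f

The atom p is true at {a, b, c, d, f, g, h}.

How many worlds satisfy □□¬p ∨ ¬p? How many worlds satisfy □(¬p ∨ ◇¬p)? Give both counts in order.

1 and 1

For □□¬p ∨ ¬p:
a: □□¬p is F, ¬p is F. ✗
b: □□¬p is F, ¬p is F. ✗
c: □□¬p is F, ¬p is F. ✗
d: □□¬p is F, ¬p is F. ✗
e: □□¬p is F, ¬p is T. ✓
f: □□¬p is F, ¬p is F. ✗
g: □□¬p is F, ¬p is F. ✗
h: □□¬p is F, ¬p is F. ✗
— 1 world.
For □(¬p ∨ ◇¬p):
a: successors {e, f, h}; ¬p ∨ ◇¬p there: e:T, f:T, h:F. ✗
b: successors {a, e, h}; ¬p ∨ ◇¬p there: a:T, e:T, h:F. ✗
c: successors {d, h}; ¬p ∨ ◇¬p there: d:T, h:F. ✗
d: successors {a, e, g}; ¬p ∨ ◇¬p there: a:T, e:T, g:F. ✗
e: successors {a, b, c, d, f}; ¬p ∨ ◇¬p there: a:T, b:T, c:F, d:T, f:T. ✗
f: successors {e, f, g}; ¬p ∨ ◇¬p there: e:T, f:T, g:F. ✗
g: successors {d, h}; ¬p ∨ ◇¬p there: d:T, h:F. ✗
h: successors {d, f}; ¬p ∨ ◇¬p there: d:T, f:T. ✓
— 1 world.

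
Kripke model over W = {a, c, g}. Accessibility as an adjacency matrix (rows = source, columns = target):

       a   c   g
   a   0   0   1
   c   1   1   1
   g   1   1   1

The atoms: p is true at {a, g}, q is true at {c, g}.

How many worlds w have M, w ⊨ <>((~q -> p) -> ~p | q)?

3

a: successors {g}; (~q -> p) -> ~p | q there: g:T. ✓
c: successors {a, c, g}; (~q -> p) -> ~p | q there: a:F, c:T, g:T. ✓
g: successors {a, c, g}; (~q -> p) -> ~p | q there: a:F, c:T, g:T. ✓
Satisfying worlds: {a, c, g}.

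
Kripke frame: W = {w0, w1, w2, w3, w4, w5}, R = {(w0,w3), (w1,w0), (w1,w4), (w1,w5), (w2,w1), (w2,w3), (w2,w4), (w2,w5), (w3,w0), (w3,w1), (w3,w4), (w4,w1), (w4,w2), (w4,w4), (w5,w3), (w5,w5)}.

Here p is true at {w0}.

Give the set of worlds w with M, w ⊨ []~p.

{w0, w2, w4, w5}

w0: successors {w3}; ~p there: w3:T. ✓
w1: successors {w0, w4, w5}; ~p there: w0:F, w4:T, w5:T. ✗
w2: successors {w1, w3, w4, w5}; ~p there: w1:T, w3:T, w4:T, w5:T. ✓
w3: successors {w0, w1, w4}; ~p there: w0:F, w1:T, w4:T. ✗
w4: successors {w1, w2, w4}; ~p there: w1:T, w2:T, w4:T. ✓
w5: successors {w3, w5}; ~p there: w3:T, w5:T. ✓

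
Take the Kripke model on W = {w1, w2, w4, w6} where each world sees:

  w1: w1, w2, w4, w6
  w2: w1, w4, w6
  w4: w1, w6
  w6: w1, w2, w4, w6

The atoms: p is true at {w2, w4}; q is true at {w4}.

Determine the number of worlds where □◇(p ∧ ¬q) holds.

1

w1: successors {w1, w2, w4, w6}; ◇(p ∧ ¬q) there: w1:T, w2:F, w4:F, w6:T. ✗
w2: successors {w1, w4, w6}; ◇(p ∧ ¬q) there: w1:T, w4:F, w6:T. ✗
w4: successors {w1, w6}; ◇(p ∧ ¬q) there: w1:T, w6:T. ✓
w6: successors {w1, w2, w4, w6}; ◇(p ∧ ¬q) there: w1:T, w2:F, w4:F, w6:T. ✗
Satisfying worlds: {w4}.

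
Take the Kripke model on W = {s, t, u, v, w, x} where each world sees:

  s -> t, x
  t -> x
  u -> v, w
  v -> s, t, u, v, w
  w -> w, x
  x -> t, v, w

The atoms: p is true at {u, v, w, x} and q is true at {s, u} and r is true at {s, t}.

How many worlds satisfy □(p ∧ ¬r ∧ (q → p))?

3

s: successors {t, x}; p ∧ ¬r ∧ (q → p) there: t:F, x:T. ✗
t: successors {x}; p ∧ ¬r ∧ (q → p) there: x:T. ✓
u: successors {v, w}; p ∧ ¬r ∧ (q → p) there: v:T, w:T. ✓
v: successors {s, t, u, v, w}; p ∧ ¬r ∧ (q → p) there: s:F, t:F, u:T, v:T, w:T. ✗
w: successors {w, x}; p ∧ ¬r ∧ (q → p) there: w:T, x:T. ✓
x: successors {t, v, w}; p ∧ ¬r ∧ (q → p) there: t:F, v:T, w:T. ✗
Satisfying worlds: {t, u, w}.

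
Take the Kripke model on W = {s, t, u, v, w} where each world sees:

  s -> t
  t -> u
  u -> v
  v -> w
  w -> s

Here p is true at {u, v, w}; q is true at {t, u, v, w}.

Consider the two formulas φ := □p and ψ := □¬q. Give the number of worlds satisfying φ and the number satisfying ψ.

For □p:
s: successors {t}; p there: t:F. ✗
t: successors {u}; p there: u:T. ✓
u: successors {v}; p there: v:T. ✓
v: successors {w}; p there: w:T. ✓
w: successors {s}; p there: s:F. ✗
— 3 worlds.
For □¬q:
s: successors {t}; ¬q there: t:F. ✗
t: successors {u}; ¬q there: u:F. ✗
u: successors {v}; ¬q there: v:F. ✗
v: successors {w}; ¬q there: w:F. ✗
w: successors {s}; ¬q there: s:T. ✓
— 1 world.

3 and 1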